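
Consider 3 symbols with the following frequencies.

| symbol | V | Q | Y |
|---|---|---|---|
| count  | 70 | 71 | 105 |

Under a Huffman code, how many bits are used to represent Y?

Build the tree from the bottom:
V(70) + Q(71) → 141
Y(105) + 141 → 246
Y is merged only at the final step, so code length = 1.

1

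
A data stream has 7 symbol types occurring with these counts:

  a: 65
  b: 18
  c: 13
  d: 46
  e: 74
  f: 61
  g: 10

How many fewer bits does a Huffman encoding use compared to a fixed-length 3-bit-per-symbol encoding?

Fixed-length: 3 bits × 287 symbols = 861 bits.
Huffman merges:
g(10) + c(13) → 23
b(18) + 23 → 41
41 + d(46) → 87
f(61) + a(65) → 126
e(74) + 87 → 161
126 + 161 → 287
Huffman total = 23 + 41 + 87 + 126 + 161 + 287 = 725 bits.
Saving = 861 − 725 = 136 bits.

136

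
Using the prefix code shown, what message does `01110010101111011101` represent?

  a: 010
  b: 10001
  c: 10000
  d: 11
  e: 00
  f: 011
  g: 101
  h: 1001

Read left to right; each codeword is recognised as soon as it completes (prefix code):
  011→f | 1001→h | 010→a | 11→d | 11→d | 011→f | 101→g
Decoded message: fhaddfg

fhaddfg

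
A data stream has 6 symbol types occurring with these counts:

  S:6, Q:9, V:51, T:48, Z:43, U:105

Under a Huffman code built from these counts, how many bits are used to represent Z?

Repeatedly merge the two smallest:
combine S(6), Q(9) → 15
combine 15, Z(43) → 58
combine T(48), V(51) → 99
combine 58, 99 → 157
combine U(105), 157 → 262
The subtree containing Z is merged 3 times, so code length = 3.

3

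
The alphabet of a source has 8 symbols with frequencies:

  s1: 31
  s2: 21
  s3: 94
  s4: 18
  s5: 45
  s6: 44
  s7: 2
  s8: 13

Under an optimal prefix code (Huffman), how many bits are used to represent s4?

Huffman merges, smallest pair first:
combine s7(2), s8(13) → 15
combine 15, s4(18) → 33
combine s2(21), s1(31) → 52
combine 33, s6(44) → 77
combine s5(45), 52 → 97
combine 77, s3(94) → 171
combine 97, 171 → 268
s4's leaf is at depth 4, giving a 4-bit codeword.

4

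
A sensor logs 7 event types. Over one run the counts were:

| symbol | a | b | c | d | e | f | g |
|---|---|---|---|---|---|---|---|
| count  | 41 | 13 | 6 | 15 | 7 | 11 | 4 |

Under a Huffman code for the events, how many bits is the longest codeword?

5

Merge the two lowest-weight nodes at each step:
combine g(4), c(6) → 10
combine e(7), 10 → 17
combine f(11), b(13) → 24
combine d(15), 17 → 32
combine 24, 32 → 56
combine a(41), 56 → 97
Maximum depth reached is 5.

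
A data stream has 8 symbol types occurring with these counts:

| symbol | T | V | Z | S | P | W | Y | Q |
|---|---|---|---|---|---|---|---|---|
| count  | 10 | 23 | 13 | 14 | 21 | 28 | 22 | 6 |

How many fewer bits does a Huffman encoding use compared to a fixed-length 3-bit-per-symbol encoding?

12

Fixed-length: 3 bits × 137 symbols = 411 bits.
Huffman merges:
combine Q(6), T(10) → 16
combine Z(13), S(14) → 27
combine 16, P(21) → 37
combine Y(22), V(23) → 45
combine 27, W(28) → 55
combine 37, 45 → 82
combine 55, 82 → 137
Huffman total = 16 + 27 + 37 + 45 + 55 + 82 + 137 = 399 bits.
Saving = 411 − 399 = 12 bits.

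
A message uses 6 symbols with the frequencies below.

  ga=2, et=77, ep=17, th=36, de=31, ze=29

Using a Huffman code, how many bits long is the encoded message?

441

Greedily combine the two least-frequent nodes:
merge ga(2) and ep(17): 19
merge 19 and ze(29): 48
merge de(31) and th(36): 67
merge 48 and 67: 115
merge et(77) and 115: 192
The encoded length is the sum of every internal node's weight: 19 + 48 + 67 + 115 + 192 = 441 bits.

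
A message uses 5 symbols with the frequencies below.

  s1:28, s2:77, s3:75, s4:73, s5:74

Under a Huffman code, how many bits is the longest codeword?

Merge the two lowest-weight nodes at each step:
merge s1(28) and s4(73): 101
merge s5(74) and s3(75): 149
merge s2(77) and 101: 178
merge 149 and 178: 327
Maximum depth reached is 3.

3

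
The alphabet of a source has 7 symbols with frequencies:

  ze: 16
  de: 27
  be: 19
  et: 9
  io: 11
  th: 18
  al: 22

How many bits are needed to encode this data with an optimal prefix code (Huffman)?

Merge the two smallest weights repeatedly:
et(9) + io(11) → 20
ze(16) + th(18) → 34
be(19) + 20 → 39
al(22) + de(27) → 49
34 + 39 → 73
49 + 73 → 122
The encoded length is the sum of every internal node's weight: 20 + 34 + 39 + 49 + 73 + 122 = 337 bits.

337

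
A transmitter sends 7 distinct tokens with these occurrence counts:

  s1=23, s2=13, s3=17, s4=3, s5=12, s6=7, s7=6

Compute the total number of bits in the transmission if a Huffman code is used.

Greedily combine the two least-frequent nodes:
merge s4(3) and s7(6): 9
merge s6(7) and 9: 16
merge s5(12) and s2(13): 25
merge 16 and s3(17): 33
merge s1(23) and 25: 48
merge 33 and 48: 81
Each symbol's bit-cost is frequency × depth; summing gives 212 bits (equivalently 9 + 16 + 25 + 33 + 48 + 81).

212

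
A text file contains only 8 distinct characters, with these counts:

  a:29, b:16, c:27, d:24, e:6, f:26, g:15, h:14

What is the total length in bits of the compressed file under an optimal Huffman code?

462

Build the Huffman tree bottom-up:
merge e(6) and h(14): 20
merge g(15) and b(16): 31
merge 20 and d(24): 44
merge f(26) and c(27): 53
merge a(29) and 31: 60
merge 44 and 53: 97
merge 60 and 97: 157
Total encoded bits = sum of merged weights = 20 + 31 + 44 + 53 + 60 + 97 + 157 = 462.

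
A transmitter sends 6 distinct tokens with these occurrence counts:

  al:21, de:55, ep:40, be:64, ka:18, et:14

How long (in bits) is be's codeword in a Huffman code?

2

Repeatedly merge the two smallest:
merge et(14) and ka(18): 32
merge al(21) and 32: 53
merge ep(40) and 53: 93
merge de(55) and be(64): 119
merge 93 and 119: 212
The subtree containing be is merged 2 times, so code length = 2.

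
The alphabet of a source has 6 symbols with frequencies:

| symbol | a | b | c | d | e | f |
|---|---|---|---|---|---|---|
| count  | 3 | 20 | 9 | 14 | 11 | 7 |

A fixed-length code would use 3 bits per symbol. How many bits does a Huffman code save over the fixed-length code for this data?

Fixed-length: 3 bits × 64 symbols = 192 bits.
Huffman merges:
combine a(3), f(7) → 10
combine c(9), 10 → 19
combine e(11), d(14) → 25
combine 19, b(20) → 39
combine 25, 39 → 64
Huffman total = 10 + 19 + 25 + 39 + 64 = 157 bits.
Saving = 192 − 157 = 35 bits.

35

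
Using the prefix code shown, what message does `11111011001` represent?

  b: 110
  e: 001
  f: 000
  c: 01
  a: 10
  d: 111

Read left to right; each codeword is recognised as soon as it completes (prefix code):
  111→d | 110→b | 110→b | 01→c
Decoded message: dbbc

dbbc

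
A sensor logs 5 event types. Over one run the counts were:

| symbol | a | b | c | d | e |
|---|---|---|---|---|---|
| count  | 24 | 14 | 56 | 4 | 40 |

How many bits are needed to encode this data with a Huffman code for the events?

Greedily combine the two least-frequent nodes:
merge d(4) and b(14): 18
merge 18 and a(24): 42
merge e(40) and 42: 82
merge c(56) and 82: 138
Total encoded bits = sum of merged weights = 18 + 42 + 82 + 138 = 280.

280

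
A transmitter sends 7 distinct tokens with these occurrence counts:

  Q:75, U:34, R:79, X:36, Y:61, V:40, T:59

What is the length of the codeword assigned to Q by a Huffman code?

2

Repeatedly merge the two smallest:
U(34) + X(36) → 70
V(40) + T(59) → 99
Y(61) + 70 → 131
Q(75) + R(79) → 154
99 + 131 → 230
154 + 230 → 384
Q's leaf is at depth 2, giving a 2-bit codeword.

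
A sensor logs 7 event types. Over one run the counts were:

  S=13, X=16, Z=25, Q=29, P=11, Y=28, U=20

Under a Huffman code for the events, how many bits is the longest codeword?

Merge the two lowest-weight nodes at each step:
combine P(11), S(13) → 24
combine X(16), U(20) → 36
combine 24, Z(25) → 49
combine Y(28), Q(29) → 57
combine 36, 49 → 85
combine 57, 85 → 142
Maximum depth reached is 4.

4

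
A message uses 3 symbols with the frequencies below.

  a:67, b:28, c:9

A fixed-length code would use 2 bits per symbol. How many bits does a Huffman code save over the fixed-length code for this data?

Fixed-length: 2 bits × 104 symbols = 208 bits.
Huffman merges:
merge c(9) and b(28): 37
merge 37 and a(67): 104
Huffman total = 37 + 104 = 141 bits.
Saving = 208 − 141 = 67 bits.

67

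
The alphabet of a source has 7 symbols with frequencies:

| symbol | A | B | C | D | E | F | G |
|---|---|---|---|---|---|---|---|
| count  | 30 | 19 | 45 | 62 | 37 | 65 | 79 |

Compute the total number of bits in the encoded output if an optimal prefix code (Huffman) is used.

Greedily combine the two least-frequent nodes:
combine B(19), A(30) → 49
combine E(37), C(45) → 82
combine 49, D(62) → 111
combine F(65), G(79) → 144
combine 82, 111 → 193
combine 144, 193 → 337
Each symbol's bit-cost is frequency × depth; summing gives 916 bits (equivalently 49 + 82 + 111 + 144 + 193 + 337).

916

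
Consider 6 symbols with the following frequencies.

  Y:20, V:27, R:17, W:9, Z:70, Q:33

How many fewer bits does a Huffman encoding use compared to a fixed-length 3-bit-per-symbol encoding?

114

Fixed-length: 3 bits × 176 symbols = 528 bits.
Huffman merges:
combine W(9), R(17) → 26
combine Y(20), 26 → 46
combine V(27), Q(33) → 60
combine 46, 60 → 106
combine Z(70), 106 → 176
Huffman total = 26 + 46 + 60 + 106 + 176 = 414 bits.
Saving = 528 − 414 = 114 bits.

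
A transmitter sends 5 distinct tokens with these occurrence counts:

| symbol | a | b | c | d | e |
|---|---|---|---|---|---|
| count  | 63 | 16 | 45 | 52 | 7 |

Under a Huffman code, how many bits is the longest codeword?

3

Merge the two lowest-weight nodes at each step:
e(7) + b(16) → 23
23 + c(45) → 68
d(52) + a(63) → 115
68 + 115 → 183
The first pair merged (e, b) ends up deepest, at depth 3.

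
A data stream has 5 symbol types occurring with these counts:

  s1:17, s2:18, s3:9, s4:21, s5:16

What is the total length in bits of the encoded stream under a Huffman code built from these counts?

187

Build the Huffman tree bottom-up:
s3(9) + s5(16) → 25
s1(17) + s2(18) → 35
s4(21) + 25 → 46
35 + 46 → 81
The encoded length is the sum of every internal node's weight: 25 + 35 + 46 + 81 = 187 bits.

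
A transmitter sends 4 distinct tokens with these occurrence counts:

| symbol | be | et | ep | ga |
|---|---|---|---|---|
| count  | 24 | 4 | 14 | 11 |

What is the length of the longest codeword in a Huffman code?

3

Merge the two lowest-weight nodes at each step:
combine et(4), ga(11) → 15
combine ep(14), 15 → 29
combine be(24), 29 → 53
Maximum depth reached is 3.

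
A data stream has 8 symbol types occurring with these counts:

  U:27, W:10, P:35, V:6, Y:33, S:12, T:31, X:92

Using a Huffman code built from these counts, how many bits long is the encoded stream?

Merge the two smallest weights repeatedly:
merge V(6) and W(10): 16
merge S(12) and 16: 28
merge U(27) and 28: 55
merge T(31) and Y(33): 64
merge P(35) and 55: 90
merge 64 and 90: 154
merge X(92) and 154: 246
The encoded length is the sum of every internal node's weight: 16 + 28 + 55 + 64 + 90 + 154 + 246 = 653 bits.

653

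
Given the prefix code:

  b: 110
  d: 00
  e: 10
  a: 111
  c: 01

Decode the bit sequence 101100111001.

ebcbc

Read left to right; each codeword is recognised as soon as it completes (prefix code):
  10→e | 110→b | 01→c | 110→b | 01→c
Decoded message: ebcbc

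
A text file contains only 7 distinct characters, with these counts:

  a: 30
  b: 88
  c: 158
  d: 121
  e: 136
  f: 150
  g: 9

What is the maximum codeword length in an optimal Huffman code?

5

Merge the two lowest-weight nodes at each step:
merge g(9) and a(30): 39
merge 39 and b(88): 127
merge d(121) and 127: 248
merge e(136) and f(150): 286
merge c(158) and 248: 406
merge 286 and 406: 692
Maximum depth reached is 5.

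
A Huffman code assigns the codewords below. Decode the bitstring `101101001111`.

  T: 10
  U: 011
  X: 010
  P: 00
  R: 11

Read left to right; each codeword is recognised as soon as it completes (prefix code):
  10→T | 11→R | 010→X | 011→U | 11→R
Decoded message: TRXUR

TRXUR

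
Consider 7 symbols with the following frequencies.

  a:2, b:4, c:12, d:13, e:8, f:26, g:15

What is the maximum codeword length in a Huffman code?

Merge the two lowest-weight nodes at each step:
combine a(2), b(4) → 6
combine 6, e(8) → 14
combine c(12), d(13) → 25
combine 14, g(15) → 29
combine 25, f(26) → 51
combine 29, 51 → 80
The first pair merged (a, b) ends up deepest, at depth 4.

4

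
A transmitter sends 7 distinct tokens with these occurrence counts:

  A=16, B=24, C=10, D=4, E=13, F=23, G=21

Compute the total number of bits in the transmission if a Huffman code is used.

300

Build the Huffman tree bottom-up:
D(4) + C(10) → 14
E(13) + 14 → 27
A(16) + G(21) → 37
F(23) + B(24) → 47
27 + 37 → 64
47 + 64 → 111
Each symbol's bit-cost is frequency × depth; summing gives 300 bits (equivalently 14 + 27 + 37 + 47 + 64 + 111).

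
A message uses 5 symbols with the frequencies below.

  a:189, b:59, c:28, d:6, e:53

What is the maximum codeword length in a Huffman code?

Merge the two lowest-weight nodes at each step:
combine d(6), c(28) → 34
combine 34, e(53) → 87
combine b(59), 87 → 146
combine 146, a(189) → 335
The first pair merged (d, c) ends up deepest, at depth 4.

4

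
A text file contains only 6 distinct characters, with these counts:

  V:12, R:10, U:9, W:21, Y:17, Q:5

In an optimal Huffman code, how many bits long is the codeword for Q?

Huffman merges, smallest pair first:
merge Q(5) and U(9): 14
merge R(10) and V(12): 22
merge 14 and Y(17): 31
merge W(21) and 22: 43
merge 31 and 43: 74
Q sits 3 levels below the root, so its codeword is 3 bits.

3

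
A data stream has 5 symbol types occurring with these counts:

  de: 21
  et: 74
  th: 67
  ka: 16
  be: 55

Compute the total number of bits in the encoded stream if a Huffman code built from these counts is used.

Build the Huffman tree bottom-up:
combine ka(16), de(21) → 37
combine 37, be(55) → 92
combine th(67), et(74) → 141
combine 92, 141 → 233
Total encoded bits = sum of merged weights = 37 + 92 + 141 + 233 = 503.

503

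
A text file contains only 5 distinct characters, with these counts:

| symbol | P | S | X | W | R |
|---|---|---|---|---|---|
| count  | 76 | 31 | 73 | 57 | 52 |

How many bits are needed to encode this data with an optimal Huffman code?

661

Merge the two smallest weights repeatedly:
combine S(31), R(52) → 83
combine W(57), X(73) → 130
combine P(76), 83 → 159
combine 130, 159 → 289
Total encoded bits = sum of merged weights = 83 + 130 + 159 + 289 = 661.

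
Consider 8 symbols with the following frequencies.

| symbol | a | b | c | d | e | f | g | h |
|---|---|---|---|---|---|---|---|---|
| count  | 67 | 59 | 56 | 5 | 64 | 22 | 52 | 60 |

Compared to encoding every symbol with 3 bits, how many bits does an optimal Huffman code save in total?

40

Fixed-length: 3 bits × 385 symbols = 1155 bits.
Huffman merges:
combine d(5), f(22) → 27
combine 27, g(52) → 79
combine c(56), b(59) → 115
combine h(60), e(64) → 124
combine a(67), 79 → 146
combine 115, 124 → 239
combine 146, 239 → 385
Huffman total = 27 + 79 + 115 + 124 + 146 + 239 + 385 = 1115 bits.
Saving = 1155 − 1115 = 40 bits.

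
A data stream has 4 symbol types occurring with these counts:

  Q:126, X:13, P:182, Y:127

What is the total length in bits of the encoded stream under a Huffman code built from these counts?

Build the Huffman tree bottom-up:
X(13) + Q(126) → 139
Y(127) + 139 → 266
P(182) + 266 → 448
Total encoded bits = sum of merged weights = 139 + 266 + 448 = 853.

853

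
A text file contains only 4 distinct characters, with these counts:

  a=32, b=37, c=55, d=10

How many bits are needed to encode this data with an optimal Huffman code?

255

Build the Huffman tree bottom-up:
merge d(10) and a(32): 42
merge b(37) and 42: 79
merge c(55) and 79: 134
Total encoded bits = sum of merged weights = 42 + 79 + 134 = 255.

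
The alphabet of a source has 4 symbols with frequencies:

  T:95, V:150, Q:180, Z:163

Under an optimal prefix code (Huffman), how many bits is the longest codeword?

Merge the two lowest-weight nodes at each step:
combine T(95), V(150) → 245
combine Z(163), Q(180) → 343
combine 245, 343 → 588
Maximum depth reached is 2.

2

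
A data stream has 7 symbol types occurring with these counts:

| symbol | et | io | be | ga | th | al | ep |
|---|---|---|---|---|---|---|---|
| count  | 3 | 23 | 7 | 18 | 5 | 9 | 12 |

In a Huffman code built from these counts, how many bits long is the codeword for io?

Repeatedly merge the two smallest:
et(3) + th(5) → 8
be(7) + 8 → 15
al(9) + ep(12) → 21
15 + ga(18) → 33
21 + io(23) → 44
33 + 44 → 77
io sits 2 levels below the root, so its codeword is 2 bits.

2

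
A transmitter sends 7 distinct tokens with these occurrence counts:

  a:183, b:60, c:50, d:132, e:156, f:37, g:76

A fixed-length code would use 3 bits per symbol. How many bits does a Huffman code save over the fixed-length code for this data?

Fixed-length: 3 bits × 694 symbols = 2082 bits.
Huffman merges:
combine f(37), c(50) → 87
combine b(60), g(76) → 136
combine 87, d(132) → 219
combine 136, e(156) → 292
combine a(183), 219 → 402
combine 292, 402 → 694
Huffman total = 87 + 136 + 219 + 292 + 402 + 694 = 1830 bits.
Saving = 2082 − 1830 = 252 bits.

252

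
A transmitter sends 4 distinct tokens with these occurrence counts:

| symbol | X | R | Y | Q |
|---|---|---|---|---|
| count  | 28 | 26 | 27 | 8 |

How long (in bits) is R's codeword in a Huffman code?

2

Huffman merges, smallest pair first:
merge Q(8) and R(26): 34
merge Y(27) and X(28): 55
merge 34 and 55: 89
R sits 2 levels below the root, so its codeword is 2 bits.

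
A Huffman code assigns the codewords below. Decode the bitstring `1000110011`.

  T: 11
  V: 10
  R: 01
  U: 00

VUTUT

Read left to right; each codeword is recognised as soon as it completes (prefix code):
  10→V | 00→U | 11→T | 00→U | 11→T
Decoded message: VUTUT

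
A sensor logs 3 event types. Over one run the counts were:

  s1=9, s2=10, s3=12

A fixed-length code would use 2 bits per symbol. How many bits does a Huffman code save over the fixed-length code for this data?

Fixed-length: 2 bits × 31 symbols = 62 bits.
Huffman merges:
combine s1(9), s2(10) → 19
combine s3(12), 19 → 31
Huffman total = 19 + 31 = 50 bits.
Saving = 62 − 50 = 12 bits.

12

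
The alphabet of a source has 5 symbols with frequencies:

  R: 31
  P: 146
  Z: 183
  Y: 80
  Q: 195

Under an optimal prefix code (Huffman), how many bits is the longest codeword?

Merge the two lowest-weight nodes at each step:
combine R(31), Y(80) → 111
combine 111, P(146) → 257
combine Z(183), Q(195) → 378
combine 257, 378 → 635
Maximum depth reached is 3.

3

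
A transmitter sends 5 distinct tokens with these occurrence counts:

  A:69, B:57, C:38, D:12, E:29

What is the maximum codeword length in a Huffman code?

3

Merge the two lowest-weight nodes at each step:
combine D(12), E(29) → 41
combine C(38), 41 → 79
combine B(57), A(69) → 126
combine 79, 126 → 205
Maximum depth reached is 3.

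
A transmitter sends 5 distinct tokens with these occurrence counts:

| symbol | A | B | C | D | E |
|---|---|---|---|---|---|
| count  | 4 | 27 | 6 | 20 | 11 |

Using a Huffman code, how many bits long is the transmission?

140

Build the Huffman tree bottom-up:
A(4) + C(6) → 10
10 + E(11) → 21
D(20) + 21 → 41
B(27) + 41 → 68
Total encoded bits = sum of merged weights = 10 + 21 + 41 + 68 = 140.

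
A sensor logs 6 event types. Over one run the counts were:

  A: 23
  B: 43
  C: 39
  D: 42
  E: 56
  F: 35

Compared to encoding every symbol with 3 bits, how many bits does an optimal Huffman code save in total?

Fixed-length: 3 bits × 238 symbols = 714 bits.
Huffman merges:
combine A(23), F(35) → 58
combine C(39), D(42) → 81
combine B(43), E(56) → 99
combine 58, 81 → 139
combine 99, 139 → 238
Huffman total = 58 + 81 + 99 + 139 + 238 = 615 bits.
Saving = 714 − 615 = 99 bits.

99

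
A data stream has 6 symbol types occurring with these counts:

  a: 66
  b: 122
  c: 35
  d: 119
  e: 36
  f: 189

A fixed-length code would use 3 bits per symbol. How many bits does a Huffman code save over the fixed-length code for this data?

359

Fixed-length: 3 bits × 567 symbols = 1701 bits.
Huffman merges:
c(35) + e(36) → 71
a(66) + 71 → 137
d(119) + b(122) → 241
137 + f(189) → 326
241 + 326 → 567
Huffman total = 71 + 137 + 241 + 326 + 567 = 1342 bits.
Saving = 1701 − 1342 = 359 bits.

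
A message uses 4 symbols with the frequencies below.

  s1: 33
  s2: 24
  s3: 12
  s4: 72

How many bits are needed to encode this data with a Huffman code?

Merge the two smallest weights repeatedly:
s3(12) + s2(24) → 36
s1(33) + 36 → 69
69 + s4(72) → 141
The encoded length is the sum of every internal node's weight: 36 + 69 + 141 = 246 bits.

246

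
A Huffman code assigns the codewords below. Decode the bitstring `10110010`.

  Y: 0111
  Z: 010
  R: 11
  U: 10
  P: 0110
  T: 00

URTU

Read left to right; each codeword is recognised as soon as it completes (prefix code):
  10→U | 11→R | 00→T | 10→U
Decoded message: URTU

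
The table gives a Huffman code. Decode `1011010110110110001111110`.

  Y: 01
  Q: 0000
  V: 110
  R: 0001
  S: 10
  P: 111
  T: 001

SVSVVVTPV

Read left to right; each codeword is recognised as soon as it completes (prefix code):
  10→S | 110→V | 10→S | 110→V | 110→V | 110→V | 001→T | 111→P | 110→V
Decoded message: SVSVVVTPV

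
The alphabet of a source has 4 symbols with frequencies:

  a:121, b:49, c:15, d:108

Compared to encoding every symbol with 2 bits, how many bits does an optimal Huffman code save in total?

Fixed-length: 2 bits × 293 symbols = 586 bits.
Huffman merges:
merge c(15) and b(49): 64
merge 64 and d(108): 172
merge a(121) and 172: 293
Huffman total = 64 + 172 + 293 = 529 bits.
Saving = 586 − 529 = 57 bits.

57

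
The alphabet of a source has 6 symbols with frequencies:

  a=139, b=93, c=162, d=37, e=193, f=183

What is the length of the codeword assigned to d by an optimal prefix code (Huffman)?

4

Build the tree from the bottom:
d(37) + b(93) → 130
130 + a(139) → 269
c(162) + f(183) → 345
e(193) + 269 → 462
345 + 462 → 807
d sits 4 levels below the root, so its codeword is 4 bits.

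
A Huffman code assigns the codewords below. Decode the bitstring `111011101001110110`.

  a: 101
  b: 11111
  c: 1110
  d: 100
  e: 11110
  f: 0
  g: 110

ccdcg

Read left to right; each codeword is recognised as soon as it completes (prefix code):
  1110→c | 1110→c | 100→d | 1110→c | 110→g
Decoded message: ccdcg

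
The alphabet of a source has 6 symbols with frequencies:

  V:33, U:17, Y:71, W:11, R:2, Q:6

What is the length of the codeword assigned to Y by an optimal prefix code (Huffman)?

Huffman merges, smallest pair first:
combine R(2), Q(6) → 8
combine 8, W(11) → 19
combine U(17), 19 → 36
combine V(33), 36 → 69
combine 69, Y(71) → 140
Y is merged only at the final step, so code length = 1.

1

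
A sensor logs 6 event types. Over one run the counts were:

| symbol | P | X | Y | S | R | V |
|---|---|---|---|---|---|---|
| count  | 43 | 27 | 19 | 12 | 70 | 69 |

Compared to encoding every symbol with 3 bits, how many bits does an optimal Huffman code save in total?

Fixed-length: 3 bits × 240 symbols = 720 bits.
Huffman merges:
merge S(12) and Y(19): 31
merge X(27) and 31: 58
merge P(43) and 58: 101
merge V(69) and R(70): 139
merge 101 and 139: 240
Huffman total = 31 + 58 + 101 + 139 + 240 = 569 bits.
Saving = 720 − 569 = 151 bits.

151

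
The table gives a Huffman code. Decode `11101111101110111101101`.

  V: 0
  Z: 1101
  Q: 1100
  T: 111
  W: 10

Read left to right; each codeword is recognised as soon as it completes (prefix code):
  111→T | 0→V | 111→T | 1101→Z | 1101→Z | 111→T | 0→V | 1101→Z
Decoded message: TVTZZTVZ

TVTZZTVZ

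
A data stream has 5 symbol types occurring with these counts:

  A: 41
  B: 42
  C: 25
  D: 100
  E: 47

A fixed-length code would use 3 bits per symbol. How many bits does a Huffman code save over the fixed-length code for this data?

Fixed-length: 3 bits × 255 symbols = 765 bits.
Huffman merges:
C(25) + A(41) → 66
B(42) + E(47) → 89
66 + 89 → 155
D(100) + 155 → 255
Huffman total = 66 + 89 + 155 + 255 = 565 bits.
Saving = 765 − 565 = 200 bits.

200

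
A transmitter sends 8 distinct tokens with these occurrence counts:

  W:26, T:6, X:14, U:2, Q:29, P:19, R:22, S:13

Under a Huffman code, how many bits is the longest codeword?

5

Merge the two lowest-weight nodes at each step:
U(2) + T(6) → 8
8 + S(13) → 21
X(14) + P(19) → 33
21 + R(22) → 43
W(26) + Q(29) → 55
33 + 43 → 76
55 + 76 → 131
Maximum depth reached is 5.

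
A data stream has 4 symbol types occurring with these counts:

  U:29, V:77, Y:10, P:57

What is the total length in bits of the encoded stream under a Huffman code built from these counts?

308

Greedily combine the two least-frequent nodes:
merge Y(10) and U(29): 39
merge 39 and P(57): 96
merge V(77) and 96: 173
Total encoded bits = sum of merged weights = 39 + 96 + 173 = 308.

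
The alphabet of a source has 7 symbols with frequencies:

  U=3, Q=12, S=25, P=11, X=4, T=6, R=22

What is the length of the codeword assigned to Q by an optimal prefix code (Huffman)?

Huffman merges, smallest pair first:
merge U(3) and X(4): 7
merge T(6) and 7: 13
merge P(11) and Q(12): 23
merge 13 and R(22): 35
merge 23 and S(25): 48
merge 35 and 48: 83
Q sits 3 levels below the root, so its codeword is 3 bits.

3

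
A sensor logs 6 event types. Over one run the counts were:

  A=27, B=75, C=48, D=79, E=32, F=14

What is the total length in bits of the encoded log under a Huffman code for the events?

664

Greedily combine the two least-frequent nodes:
merge F(14) and A(27): 41
merge E(32) and 41: 73
merge C(48) and 73: 121
merge B(75) and D(79): 154
merge 121 and 154: 275
Total encoded bits = sum of merged weights = 41 + 73 + 121 + 154 + 275 = 664.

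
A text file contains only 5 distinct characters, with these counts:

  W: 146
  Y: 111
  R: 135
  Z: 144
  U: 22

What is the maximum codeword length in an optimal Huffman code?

3

Merge the two lowest-weight nodes at each step:
U(22) + Y(111) → 133
133 + R(135) → 268
Z(144) + W(146) → 290
268 + 290 → 558
Maximum depth reached is 3.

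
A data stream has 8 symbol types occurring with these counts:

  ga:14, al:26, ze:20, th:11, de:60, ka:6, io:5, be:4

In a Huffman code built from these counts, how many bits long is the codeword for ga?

4

Build the tree from the bottom:
be(4) + io(5) → 9
ka(6) + 9 → 15
th(11) + ga(14) → 25
15 + ze(20) → 35
25 + al(26) → 51
35 + 51 → 86
de(60) + 86 → 146
ga sits 4 levels below the root, so its codeword is 4 bits.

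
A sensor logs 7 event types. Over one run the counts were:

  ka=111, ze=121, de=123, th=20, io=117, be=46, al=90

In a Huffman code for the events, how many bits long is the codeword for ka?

3

Huffman merges, smallest pair first:
combine th(20), be(46) → 66
combine 66, al(90) → 156
combine ka(111), io(117) → 228
combine ze(121), de(123) → 244
combine 156, 228 → 384
combine 244, 384 → 628
The subtree containing ka is merged 3 times, so code length = 3.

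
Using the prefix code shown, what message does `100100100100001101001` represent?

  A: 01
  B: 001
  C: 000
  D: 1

DBBBCADAB

Read left to right; each codeword is recognised as soon as it completes (prefix code):
  1→D | 001→B | 001→B | 001→B | 000→C | 01→A | 1→D | 01→A | 001→B
Decoded message: DBBBCADAB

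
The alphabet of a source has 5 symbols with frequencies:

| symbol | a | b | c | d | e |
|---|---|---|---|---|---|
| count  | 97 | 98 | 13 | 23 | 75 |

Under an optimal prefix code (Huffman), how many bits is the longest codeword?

3

Merge the two lowest-weight nodes at each step:
combine c(13), d(23) → 36
combine 36, e(75) → 111
combine a(97), b(98) → 195
combine 111, 195 → 306
The rarest symbols sit at the bottom; the longest codeword is 3 bits.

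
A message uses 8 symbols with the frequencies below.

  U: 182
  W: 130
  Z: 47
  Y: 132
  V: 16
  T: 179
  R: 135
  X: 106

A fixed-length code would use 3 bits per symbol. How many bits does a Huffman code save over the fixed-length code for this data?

129

Fixed-length: 3 bits × 927 symbols = 2781 bits.
Huffman merges:
V(16) + Z(47) → 63
63 + X(106) → 169
W(130) + Y(132) → 262
R(135) + 169 → 304
T(179) + U(182) → 361
262 + 304 → 566
361 + 566 → 927
Huffman total = 63 + 169 + 262 + 304 + 361 + 566 + 927 = 2652 bits.
Saving = 2781 − 2652 = 129 bits.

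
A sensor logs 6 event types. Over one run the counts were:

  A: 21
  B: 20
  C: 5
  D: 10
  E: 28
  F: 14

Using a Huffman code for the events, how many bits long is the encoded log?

Greedily combine the two least-frequent nodes:
combine C(5), D(10) → 15
combine F(14), 15 → 29
combine B(20), A(21) → 41
combine E(28), 29 → 57
combine 41, 57 → 98
The encoded length is the sum of every internal node's weight: 15 + 29 + 41 + 57 + 98 = 240 bits.

240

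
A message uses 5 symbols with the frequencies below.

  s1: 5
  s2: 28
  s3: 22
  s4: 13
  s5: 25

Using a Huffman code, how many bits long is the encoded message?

204

Merge the two smallest weights repeatedly:
s1(5) + s4(13) → 18
18 + s3(22) → 40
s5(25) + s2(28) → 53
40 + 53 → 93
Each symbol's bit-cost is frequency × depth; summing gives 204 bits (equivalently 18 + 40 + 53 + 93).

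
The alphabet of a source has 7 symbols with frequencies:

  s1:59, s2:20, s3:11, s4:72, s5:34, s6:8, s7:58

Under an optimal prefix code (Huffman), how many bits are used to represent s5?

3

Build the tree from the bottom:
merge s6(8) and s3(11): 19
merge 19 and s2(20): 39
merge s5(34) and 39: 73
merge s7(58) and s1(59): 117
merge s4(72) and 73: 145
merge 117 and 145: 262
s5's leaf is at depth 3, giving a 3-bit codeword.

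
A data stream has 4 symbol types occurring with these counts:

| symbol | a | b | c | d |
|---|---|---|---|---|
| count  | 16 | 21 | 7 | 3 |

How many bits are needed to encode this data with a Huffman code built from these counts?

Greedily combine the two least-frequent nodes:
combine d(3), c(7) → 10
combine 10, a(16) → 26
combine b(21), 26 → 47
The encoded length is the sum of every internal node's weight: 10 + 26 + 47 = 83 bits.

83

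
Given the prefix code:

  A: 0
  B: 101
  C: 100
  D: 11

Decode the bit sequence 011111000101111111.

ADDCABDDD

Read left to right; each codeword is recognised as soon as it completes (prefix code):
  0→A | 11→D | 11→D | 100→C | 0→A | 101→B | 11→D | 11→D | 11→D
Decoded message: ADDCABDDD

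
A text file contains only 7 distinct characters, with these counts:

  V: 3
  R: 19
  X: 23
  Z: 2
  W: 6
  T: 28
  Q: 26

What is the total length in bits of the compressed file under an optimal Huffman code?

260

Greedily combine the two least-frequent nodes:
Z(2) + V(3) → 5
5 + W(6) → 11
11 + R(19) → 30
X(23) + Q(26) → 49
T(28) + 30 → 58
49 + 58 → 107
Each symbol's bit-cost is frequency × depth; summing gives 260 bits (equivalently 5 + 11 + 30 + 49 + 58 + 107).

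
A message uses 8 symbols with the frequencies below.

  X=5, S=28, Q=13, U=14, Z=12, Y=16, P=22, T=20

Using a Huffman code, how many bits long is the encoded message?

Build the Huffman tree bottom-up:
merge X(5) and Z(12): 17
merge Q(13) and U(14): 27
merge Y(16) and 17: 33
merge T(20) and P(22): 42
merge 27 and S(28): 55
merge 33 and 42: 75
merge 55 and 75: 130
Total encoded bits = sum of merged weights = 17 + 27 + 33 + 42 + 55 + 75 + 130 = 379.

379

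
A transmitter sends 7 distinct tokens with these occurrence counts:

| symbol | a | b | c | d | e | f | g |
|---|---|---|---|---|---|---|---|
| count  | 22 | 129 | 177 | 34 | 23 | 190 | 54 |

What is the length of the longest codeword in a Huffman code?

5

Merge the two lowest-weight nodes at each step:
a(22) + e(23) → 45
d(34) + 45 → 79
g(54) + 79 → 133
b(129) + 133 → 262
c(177) + f(190) → 367
262 + 367 → 629
The rarest symbols sit at the bottom; the longest codeword is 5 bits.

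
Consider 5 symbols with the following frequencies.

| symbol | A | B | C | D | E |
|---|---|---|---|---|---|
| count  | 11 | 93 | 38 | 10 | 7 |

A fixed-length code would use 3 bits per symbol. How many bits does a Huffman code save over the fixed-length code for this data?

207

Fixed-length: 3 bits × 159 symbols = 477 bits.
Huffman merges:
merge E(7) and D(10): 17
merge A(11) and 17: 28
merge 28 and C(38): 66
merge 66 and B(93): 159
Huffman total = 17 + 28 + 66 + 159 = 270 bits.
Saving = 477 − 270 = 207 bits.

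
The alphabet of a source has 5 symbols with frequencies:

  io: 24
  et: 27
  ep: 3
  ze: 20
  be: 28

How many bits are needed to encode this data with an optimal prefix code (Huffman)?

Greedily combine the two least-frequent nodes:
ep(3) + ze(20) → 23
23 + io(24) → 47
et(27) + be(28) → 55
47 + 55 → 102
Total encoded bits = sum of merged weights = 23 + 47 + 55 + 102 = 227.

227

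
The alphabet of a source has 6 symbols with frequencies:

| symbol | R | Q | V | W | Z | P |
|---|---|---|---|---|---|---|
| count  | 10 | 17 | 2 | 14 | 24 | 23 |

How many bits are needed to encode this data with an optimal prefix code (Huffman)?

218

Merge the two smallest weights repeatedly:
combine V(2), R(10) → 12
combine 12, W(14) → 26
combine Q(17), P(23) → 40
combine Z(24), 26 → 50
combine 40, 50 → 90
Total encoded bits = sum of merged weights = 12 + 26 + 40 + 50 + 90 = 218.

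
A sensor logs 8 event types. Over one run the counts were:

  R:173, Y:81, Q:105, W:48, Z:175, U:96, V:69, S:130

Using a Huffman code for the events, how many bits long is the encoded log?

2573

Merge the two smallest weights repeatedly:
combine W(48), V(69) → 117
combine Y(81), U(96) → 177
combine Q(105), 117 → 222
combine S(130), R(173) → 303
combine Z(175), 177 → 352
combine 222, 303 → 525
combine 352, 525 → 877
Total encoded bits = sum of merged weights = 117 + 177 + 222 + 303 + 352 + 525 + 877 = 2573.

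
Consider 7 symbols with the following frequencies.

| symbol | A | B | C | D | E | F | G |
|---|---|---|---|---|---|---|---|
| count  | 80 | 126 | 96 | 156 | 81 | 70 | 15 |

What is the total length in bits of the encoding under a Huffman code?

1675

Merge the two smallest weights repeatedly:
merge G(15) and F(70): 85
merge A(80) and E(81): 161
merge 85 and C(96): 181
merge B(126) and D(156): 282
merge 161 and 181: 342
merge 282 and 342: 624
Each symbol's bit-cost is frequency × depth; summing gives 1675 bits (equivalently 85 + 161 + 181 + 282 + 342 + 624).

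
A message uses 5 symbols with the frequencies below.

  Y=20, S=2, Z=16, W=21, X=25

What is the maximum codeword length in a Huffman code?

3

Merge the two lowest-weight nodes at each step:
combine S(2), Z(16) → 18
combine 18, Y(20) → 38
combine W(21), X(25) → 46
combine 38, 46 → 84
The rarest symbols sit at the bottom; the longest codeword is 3 bits.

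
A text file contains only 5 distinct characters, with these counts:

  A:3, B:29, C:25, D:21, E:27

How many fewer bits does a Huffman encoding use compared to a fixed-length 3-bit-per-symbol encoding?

81

Fixed-length: 3 bits × 105 symbols = 315 bits.
Huffman merges:
merge A(3) and D(21): 24
merge 24 and C(25): 49
merge E(27) and B(29): 56
merge 49 and 56: 105
Huffman total = 24 + 49 + 56 + 105 = 234 bits.
Saving = 315 − 234 = 81 bits.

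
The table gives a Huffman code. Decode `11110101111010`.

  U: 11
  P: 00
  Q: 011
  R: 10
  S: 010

UUSUUS

Read left to right; each codeword is recognised as soon as it completes (prefix code):
  11→U | 11→U | 010→S | 11→U | 11→U | 010→S
Decoded message: UUSUUS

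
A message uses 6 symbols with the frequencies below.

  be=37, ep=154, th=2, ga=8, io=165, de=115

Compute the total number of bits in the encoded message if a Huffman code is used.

1016

Merge the two smallest weights repeatedly:
combine th(2), ga(8) → 10
combine 10, be(37) → 47
combine 47, de(115) → 162
combine ep(154), 162 → 316
combine io(165), 316 → 481
Total encoded bits = sum of merged weights = 10 + 47 + 162 + 316 + 481 = 1016.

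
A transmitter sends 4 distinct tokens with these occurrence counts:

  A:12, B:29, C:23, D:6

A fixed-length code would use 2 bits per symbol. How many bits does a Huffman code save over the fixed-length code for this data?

Fixed-length: 2 bits × 70 symbols = 140 bits.
Huffman merges:
merge D(6) and A(12): 18
merge 18 and C(23): 41
merge B(29) and 41: 70
Huffman total = 18 + 41 + 70 = 129 bits.
Saving = 140 − 129 = 11 bits.

11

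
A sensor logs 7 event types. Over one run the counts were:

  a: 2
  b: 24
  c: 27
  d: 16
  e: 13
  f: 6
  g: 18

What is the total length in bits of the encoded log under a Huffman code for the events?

275

Build the Huffman tree bottom-up:
a(2) + f(6) → 8
8 + e(13) → 21
d(16) + g(18) → 34
21 + b(24) → 45
c(27) + 34 → 61
45 + 61 → 106
Total encoded bits = sum of merged weights = 8 + 21 + 34 + 45 + 61 + 106 = 275.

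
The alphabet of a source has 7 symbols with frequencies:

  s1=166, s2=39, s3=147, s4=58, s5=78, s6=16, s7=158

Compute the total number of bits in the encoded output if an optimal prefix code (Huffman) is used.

1683

Merge the two smallest weights repeatedly:
combine s6(16), s2(39) → 55
combine 55, s4(58) → 113
combine s5(78), 113 → 191
combine s3(147), s7(158) → 305
combine s1(166), 191 → 357
combine 305, 357 → 662
The encoded length is the sum of every internal node's weight: 55 + 113 + 191 + 305 + 357 + 662 = 1683 bits.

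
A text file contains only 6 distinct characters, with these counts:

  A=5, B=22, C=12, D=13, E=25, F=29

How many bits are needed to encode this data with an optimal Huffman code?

Greedily combine the two least-frequent nodes:
merge A(5) and C(12): 17
merge D(13) and 17: 30
merge B(22) and E(25): 47
merge F(29) and 30: 59
merge 47 and 59: 106
Each symbol's bit-cost is frequency × depth; summing gives 259 bits (equivalently 17 + 30 + 47 + 59 + 106).

259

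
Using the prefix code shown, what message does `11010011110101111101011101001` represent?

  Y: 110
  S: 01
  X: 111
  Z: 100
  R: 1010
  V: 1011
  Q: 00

YZXRXYVRS

Read left to right; each codeword is recognised as soon as it completes (prefix code):
  110→Y | 100→Z | 111→X | 1010→R | 111→X | 110→Y | 1011→V | 1010→R | 01→S
Decoded message: YZXRXYVRS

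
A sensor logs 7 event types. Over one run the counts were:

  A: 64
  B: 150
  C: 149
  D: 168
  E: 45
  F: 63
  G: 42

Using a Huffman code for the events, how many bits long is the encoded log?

1790

Build the Huffman tree bottom-up:
combine G(42), E(45) → 87
combine F(63), A(64) → 127
combine 87, 127 → 214
combine C(149), B(150) → 299
combine D(168), 214 → 382
combine 299, 382 → 681
Total encoded bits = sum of merged weights = 87 + 127 + 214 + 299 + 382 + 681 = 1790.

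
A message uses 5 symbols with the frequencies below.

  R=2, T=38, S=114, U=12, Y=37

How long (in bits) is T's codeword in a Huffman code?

Huffman merges, smallest pair first:
combine R(2), U(12) → 14
combine 14, Y(37) → 51
combine T(38), 51 → 89
combine 89, S(114) → 203
The subtree containing T is merged 2 times, so code length = 2.

2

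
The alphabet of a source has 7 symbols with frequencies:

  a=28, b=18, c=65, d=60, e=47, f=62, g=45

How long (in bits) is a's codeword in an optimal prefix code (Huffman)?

4

Build the tree from the bottom:
merge b(18) and a(28): 46
merge g(45) and 46: 91
merge e(47) and d(60): 107
merge f(62) and c(65): 127
merge 91 and 107: 198
merge 127 and 198: 325
The subtree containing a is merged 4 times, so code length = 4.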